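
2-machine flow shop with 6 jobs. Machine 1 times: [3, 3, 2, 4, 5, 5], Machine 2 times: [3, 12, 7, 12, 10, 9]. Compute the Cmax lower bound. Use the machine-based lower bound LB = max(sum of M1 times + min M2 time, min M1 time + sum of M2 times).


LB1 = sum(M1 times) + min(M2 times) = 22 + 3 = 25
LB2 = min(M1 times) + sum(M2 times) = 2 + 53 = 55
Lower bound = max(LB1, LB2) = max(25, 55) = 55

55


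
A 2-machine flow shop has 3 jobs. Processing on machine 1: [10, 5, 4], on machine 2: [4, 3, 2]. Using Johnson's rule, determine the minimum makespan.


Apply Johnson's rule:
  Group 1 (a <= b): []
  Group 2 (a > b): [(1, 10, 4), (2, 5, 3), (3, 4, 2)]
Optimal job order: [1, 2, 3]
Schedule:
  Job 1: M1 done at 10, M2 done at 14
  Job 2: M1 done at 15, M2 done at 18
  Job 3: M1 done at 19, M2 done at 21
Makespan = 21

21


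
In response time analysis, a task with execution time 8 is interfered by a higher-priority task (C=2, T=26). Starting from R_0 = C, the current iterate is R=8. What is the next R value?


R_next = C + ceil(R_prev / T_hp) * C_hp
ceil(8 / 26) = ceil(0.3077) = 1
Interference = 1 * 2 = 2
R_next = 8 + 2 = 10

10


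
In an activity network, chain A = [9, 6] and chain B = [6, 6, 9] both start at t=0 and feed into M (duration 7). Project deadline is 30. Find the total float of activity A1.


Forward pass: ES(A1) = sum of predecessors on chain A = 0
EF = ES + duration = 0 + 9 = 9
Backward pass: LF(M) = deadline = 30; LS(M) = 30 - 7 = 23
LF(A1) = LS(M) - sum(successors on chain A) = 23 - 6 = 17
LS = LF - duration = 17 - 9 = 8
Total float = LS - ES = 8 - 0 = 8

8


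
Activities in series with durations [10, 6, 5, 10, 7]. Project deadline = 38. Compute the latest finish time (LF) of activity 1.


LF(activity 1) = deadline - sum of successor durations
Successors: activities 2 through 5 with durations [6, 5, 10, 7]
Sum of successor durations = 28
LF = 38 - 28 = 10

10


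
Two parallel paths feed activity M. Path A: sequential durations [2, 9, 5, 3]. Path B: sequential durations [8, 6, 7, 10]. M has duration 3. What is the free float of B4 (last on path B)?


ES(B4) = sum of predecessors on chain B = 21
EF(B4) = ES + duration = 21 + 10 = 31
Successor of B4 is M. ES(M) = max(sum(A), sum(B)) = max(19, 31) = 31
Free float = ES(successor) - EF(current) = 31 - 31 = 0

0


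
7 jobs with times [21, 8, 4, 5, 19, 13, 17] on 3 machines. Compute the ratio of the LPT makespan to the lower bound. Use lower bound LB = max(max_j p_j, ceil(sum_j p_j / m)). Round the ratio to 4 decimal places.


LPT order: [21, 19, 17, 13, 8, 5, 4]
Machine loads after assignment: [30, 27, 30]
LPT makespan = 30
Lower bound = max(max_job, ceil(total/3)) = max(21, 29) = 29
Ratio = 30 / 29 = 1.0345

1.0345


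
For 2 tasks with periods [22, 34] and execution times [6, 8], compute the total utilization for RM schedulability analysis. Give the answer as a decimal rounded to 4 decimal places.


Compute individual utilizations (exact fractions):
  Task 1: C/T = 6/22 = 3/11 (approx. 0.2727)
  Task 2: C/T = 8/34 = 4/17 (approx. 0.2353)
Total utilization U = 3/11 + 4/17 = 95/187
Rounded to 4 decimal places: U = 0.5080
RM (Liu & Layland) bound for 2 tasks = 0.828427; compare with U = 95/187 (approx. 0.508021)
U <= bound, so schedulable by RM sufficient condition.

0.5080


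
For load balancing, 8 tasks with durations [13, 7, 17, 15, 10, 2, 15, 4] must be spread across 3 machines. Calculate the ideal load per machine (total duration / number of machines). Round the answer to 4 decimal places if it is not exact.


Total processing time = 13 + 7 + 17 + 15 + 10 + 2 + 15 + 4 = 83
Number of machines = 3
Ideal balanced load = 83 / 3 = 27.6667

27.6667


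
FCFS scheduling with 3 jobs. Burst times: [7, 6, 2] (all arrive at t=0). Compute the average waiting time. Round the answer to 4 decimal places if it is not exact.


FCFS order (as given): [7, 6, 2]
Waiting times:
  Job 1: wait = 0
  Job 2: wait = 7
  Job 3: wait = 13
Sum of waiting times = 20
Average waiting time = 20/3 = 6.6667

6.6667


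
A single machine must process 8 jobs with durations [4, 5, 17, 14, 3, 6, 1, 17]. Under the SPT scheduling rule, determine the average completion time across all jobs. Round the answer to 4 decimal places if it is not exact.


Sort jobs by processing time (SPT order): [1, 3, 4, 5, 6, 14, 17, 17]
Compute completion times sequentially:
  Job 1: processing = 1, completes at 1
  Job 2: processing = 3, completes at 4
  Job 3: processing = 4, completes at 8
  Job 4: processing = 5, completes at 13
  Job 5: processing = 6, completes at 19
  Job 6: processing = 14, completes at 33
  Job 7: processing = 17, completes at 50
  Job 8: processing = 17, completes at 67
Sum of completion times = 195
Average completion time = 195/8 = 24.375

24.375


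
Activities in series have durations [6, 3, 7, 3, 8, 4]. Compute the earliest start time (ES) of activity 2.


Activity 2 starts after activities 1 through 1 complete.
Predecessor durations: [6]
ES = 6 = 6

6


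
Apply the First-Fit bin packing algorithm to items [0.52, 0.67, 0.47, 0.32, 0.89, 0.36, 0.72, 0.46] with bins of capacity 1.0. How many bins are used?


Place items sequentially using First-Fit:
  Item 0.52 -> new Bin 1
  Item 0.67 -> new Bin 2
  Item 0.47 -> Bin 1 (now 0.99)
  Item 0.32 -> Bin 2 (now 0.99)
  Item 0.89 -> new Bin 3
  Item 0.36 -> new Bin 4
  Item 0.72 -> new Bin 5
  Item 0.46 -> Bin 4 (now 0.82)
Total bins used = 5

5


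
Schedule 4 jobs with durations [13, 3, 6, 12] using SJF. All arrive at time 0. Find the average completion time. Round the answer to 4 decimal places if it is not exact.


SJF order (ascending): [3, 6, 12, 13]
Completion times:
  Job 1: burst=3, C=3
  Job 2: burst=6, C=9
  Job 3: burst=12, C=21
  Job 4: burst=13, C=34
Average completion = 67/4 = 16.75

16.75


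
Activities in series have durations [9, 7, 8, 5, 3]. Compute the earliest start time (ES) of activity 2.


Activity 2 starts after activities 1 through 1 complete.
Predecessor durations: [9]
ES = 9 = 9

9


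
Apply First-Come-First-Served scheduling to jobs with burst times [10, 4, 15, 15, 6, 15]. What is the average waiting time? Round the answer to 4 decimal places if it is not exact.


FCFS order (as given): [10, 4, 15, 15, 6, 15]
Waiting times:
  Job 1: wait = 0
  Job 2: wait = 10
  Job 3: wait = 14
  Job 4: wait = 29
  Job 5: wait = 44
  Job 6: wait = 50
Sum of waiting times = 147
Average waiting time = 147/6 = 24.5

24.5


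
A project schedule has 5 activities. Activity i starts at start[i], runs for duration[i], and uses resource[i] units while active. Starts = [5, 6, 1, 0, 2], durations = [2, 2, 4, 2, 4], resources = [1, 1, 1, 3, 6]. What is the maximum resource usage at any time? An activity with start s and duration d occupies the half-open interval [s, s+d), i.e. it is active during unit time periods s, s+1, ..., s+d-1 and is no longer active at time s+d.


Each activity i is active on [start_i, start_i + duration_i).
Compute total resource usage per time slot:
  t=0: active resources = [3], total = 3
  t=1: active resources = [1, 3], total = 4
  t=2: active resources = [1, 6], total = 7
  t=3: active resources = [1, 6], total = 7
  t=4: active resources = [1, 6], total = 7
  t=5: active resources = [1, 6], total = 7
  t=6: active resources = [1, 1], total = 2
  t=7: active resources = [1], total = 1
Peak resource demand = 7

7


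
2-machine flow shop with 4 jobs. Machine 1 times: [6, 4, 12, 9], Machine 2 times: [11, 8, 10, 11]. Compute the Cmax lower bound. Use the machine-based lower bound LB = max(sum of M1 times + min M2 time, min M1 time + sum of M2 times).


LB1 = sum(M1 times) + min(M2 times) = 31 + 8 = 39
LB2 = min(M1 times) + sum(M2 times) = 4 + 40 = 44
Lower bound = max(LB1, LB2) = max(39, 44) = 44

44


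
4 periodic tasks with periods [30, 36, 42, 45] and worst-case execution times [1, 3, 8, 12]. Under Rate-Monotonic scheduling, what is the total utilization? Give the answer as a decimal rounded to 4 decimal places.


Compute individual utilizations (exact fractions):
  Task 1: C/T = 1/30 (approx. 0.0333)
  Task 2: C/T = 3/36 = 1/12 (approx. 0.0833)
  Task 3: C/T = 8/42 = 4/21 (approx. 0.1905)
  Task 4: C/T = 12/45 = 4/15 (approx. 0.2667)
Total utilization U = 1/30 + 1/12 + 4/21 + 4/15 = 241/420
Rounded to 4 decimal places: U = 0.5738
RM (Liu & Layland) bound for 4 tasks = 0.756828; compare with U = 241/420 (approx. 0.573810)
U <= bound, so schedulable by RM sufficient condition.

0.5738


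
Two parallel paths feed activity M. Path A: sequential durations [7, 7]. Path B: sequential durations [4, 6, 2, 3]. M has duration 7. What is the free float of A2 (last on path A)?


ES(A2) = sum of predecessors on chain A = 7
EF(A2) = ES + duration = 7 + 7 = 14
Successor of A2 is M. ES(M) = max(sum(A), sum(B)) = max(14, 15) = 15
Free float = ES(successor) - EF(current) = 15 - 14 = 1

1


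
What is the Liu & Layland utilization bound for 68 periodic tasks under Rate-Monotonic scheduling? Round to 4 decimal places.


Compute 2^(1/68) = 1.0102454700
Subtract 1: 1.0102454700 - 1 = 0.0102454700
Multiply by n: 68 * 0.0102454700 = 0.6966919600
Round to 4 dp: 0.6967

0.6967


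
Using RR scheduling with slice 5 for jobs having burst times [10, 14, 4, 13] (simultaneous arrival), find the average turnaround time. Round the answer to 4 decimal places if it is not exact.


Time quantum = 5
Execution trace:
  J1 runs 5 units, time = 5
  J2 runs 5 units, time = 10
  J3 runs 4 units, time = 14
  J4 runs 5 units, time = 19
  J1 runs 5 units, time = 24
  J2 runs 5 units, time = 29
  J4 runs 5 units, time = 34
  J2 runs 4 units, time = 38
  J4 runs 3 units, time = 41
Finish times: [24, 38, 14, 41]
Average turnaround = 117/4 = 29.25

29.25


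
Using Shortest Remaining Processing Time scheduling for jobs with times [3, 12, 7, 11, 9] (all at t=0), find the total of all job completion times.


Since all jobs arrive at t=0, SRPT equals SPT ordering.
SPT order: [3, 7, 9, 11, 12]
Completion times:
  Job 1: p=3, C=3
  Job 2: p=7, C=10
  Job 3: p=9, C=19
  Job 4: p=11, C=30
  Job 5: p=12, C=42
Total completion time = 3 + 10 + 19 + 30 + 42 = 104

104


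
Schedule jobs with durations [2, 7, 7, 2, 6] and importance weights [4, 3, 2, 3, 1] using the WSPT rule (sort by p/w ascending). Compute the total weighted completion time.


Compute p/w ratios and sort ascending (WSPT): [(2, 4), (2, 3), (7, 3), (7, 2), (6, 1)]
Compute weighted completion times:
  Job (p=2,w=4): C=2, w*C=4*2=8
  Job (p=2,w=3): C=4, w*C=3*4=12
  Job (p=7,w=3): C=11, w*C=3*11=33
  Job (p=7,w=2): C=18, w*C=2*18=36
  Job (p=6,w=1): C=24, w*C=1*24=24
Total weighted completion time = 113

113


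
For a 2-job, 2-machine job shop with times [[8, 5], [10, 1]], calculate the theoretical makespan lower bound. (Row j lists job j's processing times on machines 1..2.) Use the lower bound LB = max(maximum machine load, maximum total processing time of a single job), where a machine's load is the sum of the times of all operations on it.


Machine loads:
  Machine 1: 8 + 10 = 18
  Machine 2: 5 + 1 = 6
Max machine load = 18
Job totals:
  Job 1: 13
  Job 2: 11
Max job total = 13
Lower bound = max(18, 13) = 18

18


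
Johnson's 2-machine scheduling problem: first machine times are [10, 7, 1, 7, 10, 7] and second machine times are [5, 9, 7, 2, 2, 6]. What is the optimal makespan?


Apply Johnson's rule:
  Group 1 (a <= b): [(3, 1, 7), (2, 7, 9)]
  Group 2 (a > b): [(6, 7, 6), (1, 10, 5), (4, 7, 2), (5, 10, 2)]
Optimal job order: [3, 2, 6, 1, 4, 5]
Schedule:
  Job 3: M1 done at 1, M2 done at 8
  Job 2: M1 done at 8, M2 done at 17
  Job 6: M1 done at 15, M2 done at 23
  Job 1: M1 done at 25, M2 done at 30
  Job 4: M1 done at 32, M2 done at 34
  Job 5: M1 done at 42, M2 done at 44
Makespan = 44

44


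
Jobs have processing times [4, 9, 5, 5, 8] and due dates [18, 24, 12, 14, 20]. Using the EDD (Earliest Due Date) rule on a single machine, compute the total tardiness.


Sort by due date (EDD order): [(5, 12), (5, 14), (4, 18), (8, 20), (9, 24)]
Compute completion times and tardiness:
  Job 1: p=5, d=12, C=5, tardiness=max(0,5-12)=0
  Job 2: p=5, d=14, C=10, tardiness=max(0,10-14)=0
  Job 3: p=4, d=18, C=14, tardiness=max(0,14-18)=0
  Job 4: p=8, d=20, C=22, tardiness=max(0,22-20)=2
  Job 5: p=9, d=24, C=31, tardiness=max(0,31-24)=7
Total tardiness = 9

9


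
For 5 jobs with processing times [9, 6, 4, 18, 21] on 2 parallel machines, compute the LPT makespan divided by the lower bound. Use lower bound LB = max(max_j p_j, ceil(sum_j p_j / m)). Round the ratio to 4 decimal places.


LPT order: [21, 18, 9, 6, 4]
Machine loads after assignment: [31, 27]
LPT makespan = 31
Lower bound = max(max_job, ceil(total/2)) = max(21, 29) = 29
Ratio = 31 / 29 = 1.069

1.069


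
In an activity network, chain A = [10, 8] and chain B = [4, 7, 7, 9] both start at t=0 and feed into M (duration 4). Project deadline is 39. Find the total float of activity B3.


Forward pass: ES(B3) = sum of predecessors on chain B = 11
EF = ES + duration = 11 + 7 = 18
Backward pass: LF(M) = deadline = 39; LS(M) = 39 - 4 = 35
LF(B3) = LS(M) - sum(successors on chain B) = 35 - 9 = 26
LS = LF - duration = 26 - 7 = 19
Total float = LS - ES = 19 - 11 = 8

8


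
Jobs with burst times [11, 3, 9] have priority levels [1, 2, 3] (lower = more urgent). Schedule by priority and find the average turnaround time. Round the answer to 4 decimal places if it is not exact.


Sort by priority (ascending = highest first):
Order: [(1, 11), (2, 3), (3, 9)]
Completion times:
  Priority 1, burst=11, C=11
  Priority 2, burst=3, C=14
  Priority 3, burst=9, C=23
Average turnaround = 48/3 = 16.0

16.0


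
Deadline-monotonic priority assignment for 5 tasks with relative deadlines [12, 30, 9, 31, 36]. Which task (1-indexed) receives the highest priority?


Sort tasks by relative deadline (ascending):
  Task 3: deadline = 9
  Task 1: deadline = 12
  Task 2: deadline = 30
  Task 4: deadline = 31
  Task 5: deadline = 36
Priority order (highest first): [3, 1, 2, 4, 5]
Highest priority task = 3

3


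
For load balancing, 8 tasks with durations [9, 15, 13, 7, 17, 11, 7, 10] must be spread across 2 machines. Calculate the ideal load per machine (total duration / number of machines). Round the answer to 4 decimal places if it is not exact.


Total processing time = 9 + 15 + 13 + 7 + 17 + 11 + 7 + 10 = 89
Number of machines = 2
Ideal balanced load = 89 / 2 = 44.5

44.5


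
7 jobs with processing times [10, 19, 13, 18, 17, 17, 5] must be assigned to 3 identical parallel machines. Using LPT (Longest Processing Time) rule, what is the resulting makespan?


Sort jobs in decreasing order (LPT): [19, 18, 17, 17, 13, 10, 5]
Assign each job to the least loaded machine:
  Machine 1: jobs [19, 10, 5], load = 34
  Machine 2: jobs [18, 13], load = 31
  Machine 3: jobs [17, 17], load = 34
Makespan = max load = 34

34


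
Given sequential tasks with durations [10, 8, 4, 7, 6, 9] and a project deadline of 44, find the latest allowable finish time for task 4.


LF(activity 4) = deadline - sum of successor durations
Successors: activities 5 through 6 with durations [6, 9]
Sum of successor durations = 15
LF = 44 - 15 = 29

29


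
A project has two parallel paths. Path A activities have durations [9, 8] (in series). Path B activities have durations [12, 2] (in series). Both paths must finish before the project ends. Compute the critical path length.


Path A total = 9 + 8 = 17
Path B total = 12 + 2 = 14
Critical path = longest path = max(17, 14) = 17

17


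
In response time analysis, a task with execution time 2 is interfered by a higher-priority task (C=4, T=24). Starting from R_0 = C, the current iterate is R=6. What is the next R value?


R_next = C + ceil(R_prev / T_hp) * C_hp
ceil(6 / 24) = ceil(0.25) = 1
Interference = 1 * 4 = 4
R_next = 2 + 4 = 6
R_next = R_prev, so the iteration has converged (response time = 6).

6


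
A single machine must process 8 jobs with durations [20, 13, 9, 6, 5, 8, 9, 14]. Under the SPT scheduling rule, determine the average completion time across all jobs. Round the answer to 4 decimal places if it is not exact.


Sort jobs by processing time (SPT order): [5, 6, 8, 9, 9, 13, 14, 20]
Compute completion times sequentially:
  Job 1: processing = 5, completes at 5
  Job 2: processing = 6, completes at 11
  Job 3: processing = 8, completes at 19
  Job 4: processing = 9, completes at 28
  Job 5: processing = 9, completes at 37
  Job 6: processing = 13, completes at 50
  Job 7: processing = 14, completes at 64
  Job 8: processing = 20, completes at 84
Sum of completion times = 298
Average completion time = 298/8 = 37.25

37.25


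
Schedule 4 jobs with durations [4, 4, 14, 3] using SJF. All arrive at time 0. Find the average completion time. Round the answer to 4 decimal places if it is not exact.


SJF order (ascending): [3, 4, 4, 14]
Completion times:
  Job 1: burst=3, C=3
  Job 2: burst=4, C=7
  Job 3: burst=4, C=11
  Job 4: burst=14, C=25
Average completion = 46/4 = 11.5

11.5


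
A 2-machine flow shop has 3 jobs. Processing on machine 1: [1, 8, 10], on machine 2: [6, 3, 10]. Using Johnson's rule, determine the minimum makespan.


Apply Johnson's rule:
  Group 1 (a <= b): [(1, 1, 6), (3, 10, 10)]
  Group 2 (a > b): [(2, 8, 3)]
Optimal job order: [1, 3, 2]
Schedule:
  Job 1: M1 done at 1, M2 done at 7
  Job 3: M1 done at 11, M2 done at 21
  Job 2: M1 done at 19, M2 done at 24
Makespan = 24

24


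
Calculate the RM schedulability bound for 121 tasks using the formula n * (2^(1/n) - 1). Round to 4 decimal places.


Compute 2^(1/121) = 1.0057449283
Subtract 1: 1.0057449283 - 1 = 0.0057449283
Multiply by n: 121 * 0.0057449283 = 0.6951363243
Round to 4 dp: 0.6951

0.6951


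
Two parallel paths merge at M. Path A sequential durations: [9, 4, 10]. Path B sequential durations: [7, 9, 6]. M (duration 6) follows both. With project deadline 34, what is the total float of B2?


Forward pass: ES(B2) = sum of predecessors on chain B = 7
EF = ES + duration = 7 + 9 = 16
Backward pass: LF(M) = deadline = 34; LS(M) = 34 - 6 = 28
LF(B2) = LS(M) - sum(successors on chain B) = 28 - 6 = 22
LS = LF - duration = 22 - 9 = 13
Total float = LS - ES = 13 - 7 = 6

6


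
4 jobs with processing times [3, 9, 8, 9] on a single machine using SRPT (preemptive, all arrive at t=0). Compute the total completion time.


Since all jobs arrive at t=0, SRPT equals SPT ordering.
SPT order: [3, 8, 9, 9]
Completion times:
  Job 1: p=3, C=3
  Job 2: p=8, C=11
  Job 3: p=9, C=20
  Job 4: p=9, C=29
Total completion time = 3 + 11 + 20 + 29 = 63

63


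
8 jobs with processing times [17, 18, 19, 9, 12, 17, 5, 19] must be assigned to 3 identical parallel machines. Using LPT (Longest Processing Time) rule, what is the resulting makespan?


Sort jobs in decreasing order (LPT): [19, 19, 18, 17, 17, 12, 9, 5]
Assign each job to the least loaded machine:
  Machine 1: jobs [19, 17], load = 36
  Machine 2: jobs [19, 12, 9], load = 40
  Machine 3: jobs [18, 17, 5], load = 40
Makespan = max load = 40

40


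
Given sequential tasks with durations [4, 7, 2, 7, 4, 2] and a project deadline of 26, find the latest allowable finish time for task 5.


LF(activity 5) = deadline - sum of successor durations
Successors: activities 6 through 6 with durations [2]
Sum of successor durations = 2
LF = 26 - 2 = 24

24


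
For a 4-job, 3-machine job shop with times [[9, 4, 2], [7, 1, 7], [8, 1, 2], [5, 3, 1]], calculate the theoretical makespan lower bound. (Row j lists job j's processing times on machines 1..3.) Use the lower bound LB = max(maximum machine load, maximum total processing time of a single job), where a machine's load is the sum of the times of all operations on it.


Machine loads:
  Machine 1: 9 + 7 + 8 + 5 = 29
  Machine 2: 4 + 1 + 1 + 3 = 9
  Machine 3: 2 + 7 + 2 + 1 = 12
Max machine load = 29
Job totals:
  Job 1: 15
  Job 2: 15
  Job 3: 11
  Job 4: 9
Max job total = 15
Lower bound = max(29, 15) = 29

29


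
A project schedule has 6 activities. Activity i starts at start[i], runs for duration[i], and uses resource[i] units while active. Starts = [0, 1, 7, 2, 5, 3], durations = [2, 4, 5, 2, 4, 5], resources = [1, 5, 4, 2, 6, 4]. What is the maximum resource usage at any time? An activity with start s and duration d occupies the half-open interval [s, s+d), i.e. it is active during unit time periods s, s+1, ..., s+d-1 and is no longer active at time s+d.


Each activity i is active on [start_i, start_i + duration_i).
Compute total resource usage per time slot:
  t=0: active resources = [1], total = 1
  t=1: active resources = [1, 5], total = 6
  t=2: active resources = [5, 2], total = 7
  t=3: active resources = [5, 2, 4], total = 11
  t=4: active resources = [5, 4], total = 9
  t=5: active resources = [6, 4], total = 10
  t=6: active resources = [6, 4], total = 10
  t=7: active resources = [4, 6, 4], total = 14
  t=8: active resources = [4, 6], total = 10
  t=9: active resources = [4], total = 4
  t=10: active resources = [4], total = 4
  t=11: active resources = [4], total = 4
Peak resource demand = 14

14


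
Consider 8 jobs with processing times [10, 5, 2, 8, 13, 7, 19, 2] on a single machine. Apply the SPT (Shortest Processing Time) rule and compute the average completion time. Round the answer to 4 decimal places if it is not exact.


Sort jobs by processing time (SPT order): [2, 2, 5, 7, 8, 10, 13, 19]
Compute completion times sequentially:
  Job 1: processing = 2, completes at 2
  Job 2: processing = 2, completes at 4
  Job 3: processing = 5, completes at 9
  Job 4: processing = 7, completes at 16
  Job 5: processing = 8, completes at 24
  Job 6: processing = 10, completes at 34
  Job 7: processing = 13, completes at 47
  Job 8: processing = 19, completes at 66
Sum of completion times = 202
Average completion time = 202/8 = 25.25

25.25


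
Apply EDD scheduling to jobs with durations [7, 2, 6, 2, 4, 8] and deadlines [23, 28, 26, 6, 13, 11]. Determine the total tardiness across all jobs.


Sort by due date (EDD order): [(2, 6), (8, 11), (4, 13), (7, 23), (6, 26), (2, 28)]
Compute completion times and tardiness:
  Job 1: p=2, d=6, C=2, tardiness=max(0,2-6)=0
  Job 2: p=8, d=11, C=10, tardiness=max(0,10-11)=0
  Job 3: p=4, d=13, C=14, tardiness=max(0,14-13)=1
  Job 4: p=7, d=23, C=21, tardiness=max(0,21-23)=0
  Job 5: p=6, d=26, C=27, tardiness=max(0,27-26)=1
  Job 6: p=2, d=28, C=29, tardiness=max(0,29-28)=1
Total tardiness = 3

3


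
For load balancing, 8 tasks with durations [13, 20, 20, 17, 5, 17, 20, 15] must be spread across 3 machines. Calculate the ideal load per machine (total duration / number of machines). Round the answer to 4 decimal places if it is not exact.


Total processing time = 13 + 20 + 20 + 17 + 5 + 17 + 20 + 15 = 127
Number of machines = 3
Ideal balanced load = 127 / 3 = 42.3333

42.3333


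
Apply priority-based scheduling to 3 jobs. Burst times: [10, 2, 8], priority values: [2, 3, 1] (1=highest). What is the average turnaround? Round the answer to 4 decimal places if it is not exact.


Sort by priority (ascending = highest first):
Order: [(1, 8), (2, 10), (3, 2)]
Completion times:
  Priority 1, burst=8, C=8
  Priority 2, burst=10, C=18
  Priority 3, burst=2, C=20
Average turnaround = 46/3 = 15.3333

15.3333


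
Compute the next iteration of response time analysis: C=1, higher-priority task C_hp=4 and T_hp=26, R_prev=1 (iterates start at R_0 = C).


R_next = C + ceil(R_prev / T_hp) * C_hp
ceil(1 / 26) = ceil(0.0385) = 1
Interference = 1 * 4 = 4
R_next = 1 + 4 = 5

5


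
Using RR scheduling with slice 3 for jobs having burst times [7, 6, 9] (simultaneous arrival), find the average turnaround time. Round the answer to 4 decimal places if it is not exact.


Time quantum = 3
Execution trace:
  J1 runs 3 units, time = 3
  J2 runs 3 units, time = 6
  J3 runs 3 units, time = 9
  J1 runs 3 units, time = 12
  J2 runs 3 units, time = 15
  J3 runs 3 units, time = 18
  J1 runs 1 units, time = 19
  J3 runs 3 units, time = 22
Finish times: [19, 15, 22]
Average turnaround = 56/3 = 18.6667

18.6667


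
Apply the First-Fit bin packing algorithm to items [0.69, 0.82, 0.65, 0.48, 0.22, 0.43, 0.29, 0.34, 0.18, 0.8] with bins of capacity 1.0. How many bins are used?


Place items sequentially using First-Fit:
  Item 0.69 -> new Bin 1
  Item 0.82 -> new Bin 2
  Item 0.65 -> new Bin 3
  Item 0.48 -> new Bin 4
  Item 0.22 -> Bin 1 (now 0.91)
  Item 0.43 -> Bin 4 (now 0.91)
  Item 0.29 -> Bin 3 (now 0.94)
  Item 0.34 -> new Bin 5
  Item 0.18 -> Bin 2 (now 1.0)
  Item 0.8 -> new Bin 6
Total bins used = 6

6


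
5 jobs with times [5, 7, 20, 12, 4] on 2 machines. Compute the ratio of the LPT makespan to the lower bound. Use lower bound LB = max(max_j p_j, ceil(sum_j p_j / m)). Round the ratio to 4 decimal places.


LPT order: [20, 12, 7, 5, 4]
Machine loads after assignment: [24, 24]
LPT makespan = 24
Lower bound = max(max_job, ceil(total/2)) = max(20, 24) = 24
Ratio = 24 / 24 = 1.0

1.0


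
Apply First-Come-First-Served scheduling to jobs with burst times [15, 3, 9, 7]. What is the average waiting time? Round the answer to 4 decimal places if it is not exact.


FCFS order (as given): [15, 3, 9, 7]
Waiting times:
  Job 1: wait = 0
  Job 2: wait = 15
  Job 3: wait = 18
  Job 4: wait = 27
Sum of waiting times = 60
Average waiting time = 60/4 = 15.0

15.0


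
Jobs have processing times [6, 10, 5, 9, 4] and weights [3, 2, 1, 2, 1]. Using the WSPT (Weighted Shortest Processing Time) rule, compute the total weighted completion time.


Compute p/w ratios and sort ascending (WSPT): [(6, 3), (4, 1), (9, 2), (10, 2), (5, 1)]
Compute weighted completion times:
  Job (p=6,w=3): C=6, w*C=3*6=18
  Job (p=4,w=1): C=10, w*C=1*10=10
  Job (p=9,w=2): C=19, w*C=2*19=38
  Job (p=10,w=2): C=29, w*C=2*29=58
  Job (p=5,w=1): C=34, w*C=1*34=34
Total weighted completion time = 158

158


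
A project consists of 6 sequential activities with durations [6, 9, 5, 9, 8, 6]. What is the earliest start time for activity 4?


Activity 4 starts after activities 1 through 3 complete.
Predecessor durations: [6, 9, 5]
ES = 6 + 9 + 5 = 20

20


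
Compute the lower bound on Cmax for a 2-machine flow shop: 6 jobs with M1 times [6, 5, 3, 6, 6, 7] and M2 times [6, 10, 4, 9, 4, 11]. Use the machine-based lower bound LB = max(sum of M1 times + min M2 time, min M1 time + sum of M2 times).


LB1 = sum(M1 times) + min(M2 times) = 33 + 4 = 37
LB2 = min(M1 times) + sum(M2 times) = 3 + 44 = 47
Lower bound = max(LB1, LB2) = max(37, 47) = 47

47


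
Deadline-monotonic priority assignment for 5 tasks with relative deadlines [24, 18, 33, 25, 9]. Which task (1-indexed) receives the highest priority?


Sort tasks by relative deadline (ascending):
  Task 5: deadline = 9
  Task 2: deadline = 18
  Task 1: deadline = 24
  Task 4: deadline = 25
  Task 3: deadline = 33
Priority order (highest first): [5, 2, 1, 4, 3]
Highest priority task = 5

5


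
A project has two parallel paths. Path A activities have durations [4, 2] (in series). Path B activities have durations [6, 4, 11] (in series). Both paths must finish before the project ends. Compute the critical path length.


Path A total = 4 + 2 = 6
Path B total = 6 + 4 + 11 = 21
Critical path = longest path = max(6, 21) = 21

21


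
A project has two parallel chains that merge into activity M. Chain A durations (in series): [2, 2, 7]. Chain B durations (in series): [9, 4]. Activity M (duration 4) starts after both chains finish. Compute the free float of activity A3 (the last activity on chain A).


ES(A3) = sum of predecessors on chain A = 4
EF(A3) = ES + duration = 4 + 7 = 11
Successor of A3 is M. ES(M) = max(sum(A), sum(B)) = max(11, 13) = 13
Free float = ES(successor) - EF(current) = 13 - 11 = 2

2


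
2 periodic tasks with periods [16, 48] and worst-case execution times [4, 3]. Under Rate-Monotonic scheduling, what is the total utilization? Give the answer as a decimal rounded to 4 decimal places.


Compute individual utilizations (exact fractions):
  Task 1: C/T = 4/16 = 1/4 (approx. 0.25)
  Task 2: C/T = 3/48 = 1/16 (approx. 0.0625)
Total utilization U = 1/4 + 1/16 = 5/16
Rounded to 4 decimal places: U = 0.3125
RM (Liu & Layland) bound for 2 tasks = 0.828427; compare with U = 5/16 (approx. 0.312500)
U <= bound, so schedulable by RM sufficient condition.

0.3125


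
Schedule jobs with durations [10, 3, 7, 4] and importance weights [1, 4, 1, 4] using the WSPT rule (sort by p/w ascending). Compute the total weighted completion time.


Compute p/w ratios and sort ascending (WSPT): [(3, 4), (4, 4), (7, 1), (10, 1)]
Compute weighted completion times:
  Job (p=3,w=4): C=3, w*C=4*3=12
  Job (p=4,w=4): C=7, w*C=4*7=28
  Job (p=7,w=1): C=14, w*C=1*14=14
  Job (p=10,w=1): C=24, w*C=1*24=24
Total weighted completion time = 78

78


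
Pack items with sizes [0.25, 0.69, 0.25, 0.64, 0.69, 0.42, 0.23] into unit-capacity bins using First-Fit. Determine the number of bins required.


Place items sequentially using First-Fit:
  Item 0.25 -> new Bin 1
  Item 0.69 -> Bin 1 (now 0.94)
  Item 0.25 -> new Bin 2
  Item 0.64 -> Bin 2 (now 0.89)
  Item 0.69 -> new Bin 3
  Item 0.42 -> new Bin 4
  Item 0.23 -> Bin 3 (now 0.92)
Total bins used = 4

4


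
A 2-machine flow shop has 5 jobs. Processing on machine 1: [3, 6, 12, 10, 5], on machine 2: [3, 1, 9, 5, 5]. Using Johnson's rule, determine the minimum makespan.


Apply Johnson's rule:
  Group 1 (a <= b): [(1, 3, 3), (5, 5, 5)]
  Group 2 (a > b): [(3, 12, 9), (4, 10, 5), (2, 6, 1)]
Optimal job order: [1, 5, 3, 4, 2]
Schedule:
  Job 1: M1 done at 3, M2 done at 6
  Job 5: M1 done at 8, M2 done at 13
  Job 3: M1 done at 20, M2 done at 29
  Job 4: M1 done at 30, M2 done at 35
  Job 2: M1 done at 36, M2 done at 37
Makespan = 37

37


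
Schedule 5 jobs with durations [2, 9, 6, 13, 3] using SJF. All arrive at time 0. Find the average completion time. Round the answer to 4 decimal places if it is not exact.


SJF order (ascending): [2, 3, 6, 9, 13]
Completion times:
  Job 1: burst=2, C=2
  Job 2: burst=3, C=5
  Job 3: burst=6, C=11
  Job 4: burst=9, C=20
  Job 5: burst=13, C=33
Average completion = 71/5 = 14.2

14.2


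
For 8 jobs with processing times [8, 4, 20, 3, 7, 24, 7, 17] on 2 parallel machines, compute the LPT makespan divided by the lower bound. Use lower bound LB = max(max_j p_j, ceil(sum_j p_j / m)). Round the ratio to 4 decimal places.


LPT order: [24, 20, 17, 8, 7, 7, 4, 3]
Machine loads after assignment: [46, 44]
LPT makespan = 46
Lower bound = max(max_job, ceil(total/2)) = max(24, 45) = 45
Ratio = 46 / 45 = 1.0222

1.0222


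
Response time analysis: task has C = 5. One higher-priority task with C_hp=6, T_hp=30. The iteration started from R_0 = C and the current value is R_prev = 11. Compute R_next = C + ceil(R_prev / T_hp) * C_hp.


R_next = C + ceil(R_prev / T_hp) * C_hp
ceil(11 / 30) = ceil(0.3667) = 1
Interference = 1 * 6 = 6
R_next = 5 + 6 = 11
R_next = R_prev, so the iteration has converged (response time = 11).

11


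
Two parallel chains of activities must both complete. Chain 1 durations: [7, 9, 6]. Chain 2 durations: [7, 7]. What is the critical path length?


Path A total = 7 + 9 + 6 = 22
Path B total = 7 + 7 = 14
Critical path = longest path = max(22, 14) = 22

22


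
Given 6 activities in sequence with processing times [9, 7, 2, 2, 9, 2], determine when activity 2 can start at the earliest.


Activity 2 starts after activities 1 through 1 complete.
Predecessor durations: [9]
ES = 9 = 9

9


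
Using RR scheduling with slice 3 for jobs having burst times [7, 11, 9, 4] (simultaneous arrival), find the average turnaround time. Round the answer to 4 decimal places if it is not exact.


Time quantum = 3
Execution trace:
  J1 runs 3 units, time = 3
  J2 runs 3 units, time = 6
  J3 runs 3 units, time = 9
  J4 runs 3 units, time = 12
  J1 runs 3 units, time = 15
  J2 runs 3 units, time = 18
  J3 runs 3 units, time = 21
  J4 runs 1 units, time = 22
  J1 runs 1 units, time = 23
  J2 runs 3 units, time = 26
  J3 runs 3 units, time = 29
  J2 runs 2 units, time = 31
Finish times: [23, 31, 29, 22]
Average turnaround = 105/4 = 26.25

26.25


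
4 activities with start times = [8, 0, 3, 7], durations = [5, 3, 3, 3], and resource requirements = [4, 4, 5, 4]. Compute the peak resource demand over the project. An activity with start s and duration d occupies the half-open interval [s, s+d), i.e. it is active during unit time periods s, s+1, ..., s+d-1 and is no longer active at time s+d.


Each activity i is active on [start_i, start_i + duration_i).
Compute total resource usage per time slot:
  t=0: active resources = [4], total = 4
  t=1: active resources = [4], total = 4
  t=2: active resources = [4], total = 4
  t=3: active resources = [5], total = 5
  t=4: active resources = [5], total = 5
  t=5: active resources = [5], total = 5
  t=6: active resources = [], total = 0
  t=7: active resources = [4], total = 4
  t=8: active resources = [4, 4], total = 8
  t=9: active resources = [4, 4], total = 8
  t=10: active resources = [4], total = 4
  t=11: active resources = [4], total = 4
  t=12: active resources = [4], total = 4
Peak resource demand = 8

8


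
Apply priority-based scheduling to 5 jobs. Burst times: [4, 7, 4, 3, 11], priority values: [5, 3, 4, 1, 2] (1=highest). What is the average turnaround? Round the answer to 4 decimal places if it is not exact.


Sort by priority (ascending = highest first):
Order: [(1, 3), (2, 11), (3, 7), (4, 4), (5, 4)]
Completion times:
  Priority 1, burst=3, C=3
  Priority 2, burst=11, C=14
  Priority 3, burst=7, C=21
  Priority 4, burst=4, C=25
  Priority 5, burst=4, C=29
Average turnaround = 92/5 = 18.4

18.4


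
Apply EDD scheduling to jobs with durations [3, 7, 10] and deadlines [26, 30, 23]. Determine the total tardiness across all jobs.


Sort by due date (EDD order): [(10, 23), (3, 26), (7, 30)]
Compute completion times and tardiness:
  Job 1: p=10, d=23, C=10, tardiness=max(0,10-23)=0
  Job 2: p=3, d=26, C=13, tardiness=max(0,13-26)=0
  Job 3: p=7, d=30, C=20, tardiness=max(0,20-30)=0
Total tardiness = 0

0


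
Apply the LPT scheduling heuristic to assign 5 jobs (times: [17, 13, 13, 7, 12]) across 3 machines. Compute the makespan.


Sort jobs in decreasing order (LPT): [17, 13, 13, 12, 7]
Assign each job to the least loaded machine:
  Machine 1: jobs [17], load = 17
  Machine 2: jobs [13, 12], load = 25
  Machine 3: jobs [13, 7], load = 20
Makespan = max load = 25

25


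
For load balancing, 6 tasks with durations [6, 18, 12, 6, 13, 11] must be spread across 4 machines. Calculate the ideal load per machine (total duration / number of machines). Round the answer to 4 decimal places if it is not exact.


Total processing time = 6 + 18 + 12 + 6 + 13 + 11 = 66
Number of machines = 4
Ideal balanced load = 66 / 4 = 16.5

16.5


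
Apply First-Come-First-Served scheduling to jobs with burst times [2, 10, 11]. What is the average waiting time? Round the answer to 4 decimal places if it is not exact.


FCFS order (as given): [2, 10, 11]
Waiting times:
  Job 1: wait = 0
  Job 2: wait = 2
  Job 3: wait = 12
Sum of waiting times = 14
Average waiting time = 14/3 = 4.6667

4.6667


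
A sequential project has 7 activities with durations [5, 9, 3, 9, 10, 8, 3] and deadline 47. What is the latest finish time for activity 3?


LF(activity 3) = deadline - sum of successor durations
Successors: activities 4 through 7 with durations [9, 10, 8, 3]
Sum of successor durations = 30
LF = 47 - 30 = 17

17


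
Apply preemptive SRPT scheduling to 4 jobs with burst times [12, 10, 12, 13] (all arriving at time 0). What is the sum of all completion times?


Since all jobs arrive at t=0, SRPT equals SPT ordering.
SPT order: [10, 12, 12, 13]
Completion times:
  Job 1: p=10, C=10
  Job 2: p=12, C=22
  Job 3: p=12, C=34
  Job 4: p=13, C=47
Total completion time = 10 + 22 + 34 + 47 = 113

113


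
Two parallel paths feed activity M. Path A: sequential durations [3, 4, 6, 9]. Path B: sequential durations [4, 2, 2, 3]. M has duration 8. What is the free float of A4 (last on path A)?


ES(A4) = sum of predecessors on chain A = 13
EF(A4) = ES + duration = 13 + 9 = 22
Successor of A4 is M. ES(M) = max(sum(A), sum(B)) = max(22, 11) = 22
Free float = ES(successor) - EF(current) = 22 - 22 = 0

0


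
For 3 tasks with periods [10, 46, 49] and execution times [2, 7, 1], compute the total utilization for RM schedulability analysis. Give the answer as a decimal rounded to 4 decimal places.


Compute individual utilizations (exact fractions):
  Task 1: C/T = 2/10 = 1/5 (approx. 0.2)
  Task 2: C/T = 7/46 (approx. 0.1522)
  Task 3: C/T = 1/49 (approx. 0.0204)
Total utilization U = 1/5 + 7/46 + 1/49 = 4199/11270
Rounded to 4 decimal places: U = 0.3726
RM (Liu & Layland) bound for 3 tasks = 0.779763; compare with U = 4199/11270 (approx. 0.372582)
U <= bound, so schedulable by RM sufficient condition.

0.3726


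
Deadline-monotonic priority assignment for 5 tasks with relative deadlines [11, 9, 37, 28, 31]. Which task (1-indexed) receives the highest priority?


Sort tasks by relative deadline (ascending):
  Task 2: deadline = 9
  Task 1: deadline = 11
  Task 4: deadline = 28
  Task 5: deadline = 31
  Task 3: deadline = 37
Priority order (highest first): [2, 1, 4, 5, 3]
Highest priority task = 2

2


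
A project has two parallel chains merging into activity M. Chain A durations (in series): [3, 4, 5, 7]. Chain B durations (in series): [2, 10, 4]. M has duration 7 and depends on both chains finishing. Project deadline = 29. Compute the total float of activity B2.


Forward pass: ES(B2) = sum of predecessors on chain B = 2
EF = ES + duration = 2 + 10 = 12
Backward pass: LF(M) = deadline = 29; LS(M) = 29 - 7 = 22
LF(B2) = LS(M) - sum(successors on chain B) = 22 - 4 = 18
LS = LF - duration = 18 - 10 = 8
Total float = LS - ES = 8 - 2 = 6

6


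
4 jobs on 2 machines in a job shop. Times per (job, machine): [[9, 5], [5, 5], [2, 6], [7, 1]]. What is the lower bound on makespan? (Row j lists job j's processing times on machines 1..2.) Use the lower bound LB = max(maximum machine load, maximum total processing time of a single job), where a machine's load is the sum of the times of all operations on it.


Machine loads:
  Machine 1: 9 + 5 + 2 + 7 = 23
  Machine 2: 5 + 5 + 6 + 1 = 17
Max machine load = 23
Job totals:
  Job 1: 14
  Job 2: 10
  Job 3: 8
  Job 4: 8
Max job total = 14
Lower bound = max(23, 14) = 23

23


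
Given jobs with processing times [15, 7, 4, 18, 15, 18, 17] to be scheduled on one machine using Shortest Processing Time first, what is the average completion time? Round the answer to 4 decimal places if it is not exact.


Sort jobs by processing time (SPT order): [4, 7, 15, 15, 17, 18, 18]
Compute completion times sequentially:
  Job 1: processing = 4, completes at 4
  Job 2: processing = 7, completes at 11
  Job 3: processing = 15, completes at 26
  Job 4: processing = 15, completes at 41
  Job 5: processing = 17, completes at 58
  Job 6: processing = 18, completes at 76
  Job 7: processing = 18, completes at 94
Sum of completion times = 310
Average completion time = 310/7 = 44.2857

44.2857


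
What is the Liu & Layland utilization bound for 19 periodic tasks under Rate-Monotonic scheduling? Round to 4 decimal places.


Compute 2^(1/19) = 1.0371550444
Subtract 1: 1.0371550444 - 1 = 0.0371550444
Multiply by n: 19 * 0.0371550444 = 0.7059458436
Round to 4 dp: 0.7059

0.7059


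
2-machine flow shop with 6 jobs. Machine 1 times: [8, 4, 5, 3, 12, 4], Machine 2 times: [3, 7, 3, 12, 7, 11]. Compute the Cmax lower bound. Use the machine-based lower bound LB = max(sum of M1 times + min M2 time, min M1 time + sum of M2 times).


LB1 = sum(M1 times) + min(M2 times) = 36 + 3 = 39
LB2 = min(M1 times) + sum(M2 times) = 3 + 43 = 46
Lower bound = max(LB1, LB2) = max(39, 46) = 46

46


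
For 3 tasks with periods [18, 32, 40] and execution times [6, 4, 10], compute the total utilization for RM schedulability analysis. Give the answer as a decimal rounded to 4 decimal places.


Compute individual utilizations (exact fractions):
  Task 1: C/T = 6/18 = 1/3 (approx. 0.3333)
  Task 2: C/T = 4/32 = 1/8 (approx. 0.125)
  Task 3: C/T = 10/40 = 1/4 (approx. 0.25)
Total utilization U = 1/3 + 1/8 + 1/4 = 17/24
Rounded to 4 decimal places: U = 0.7083
RM (Liu & Layland) bound for 3 tasks = 0.779763; compare with U = 17/24 (approx. 0.708333)
U <= bound, so schedulable by RM sufficient condition.

0.7083
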